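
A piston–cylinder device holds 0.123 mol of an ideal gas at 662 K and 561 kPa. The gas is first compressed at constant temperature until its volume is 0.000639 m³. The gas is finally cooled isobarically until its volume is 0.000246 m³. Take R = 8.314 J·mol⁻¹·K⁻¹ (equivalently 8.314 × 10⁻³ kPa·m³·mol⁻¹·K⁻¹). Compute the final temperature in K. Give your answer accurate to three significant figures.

T₃ ≈ 255 K

From PV = nRT: V₁ = nRT₁/P₁ = 0.001207 m³.
T constant ⇒ Boyle's law P V = const: T₂ = T₁; P₂ = P₁·(V₁/V₂) = 1059 kPa.
P constant ⇒ V ∝ T: P₃ = P₂; T₃ = T₂·(V₃/V₂) = 254.9 K.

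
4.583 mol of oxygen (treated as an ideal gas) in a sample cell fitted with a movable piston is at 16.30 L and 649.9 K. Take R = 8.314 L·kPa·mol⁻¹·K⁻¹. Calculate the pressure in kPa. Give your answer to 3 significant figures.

PV = nRT ⇒ P = nRT/V = (4.583 × 8.314 × 649.9) / 16.30

P ≈ 1.52e+03 kPa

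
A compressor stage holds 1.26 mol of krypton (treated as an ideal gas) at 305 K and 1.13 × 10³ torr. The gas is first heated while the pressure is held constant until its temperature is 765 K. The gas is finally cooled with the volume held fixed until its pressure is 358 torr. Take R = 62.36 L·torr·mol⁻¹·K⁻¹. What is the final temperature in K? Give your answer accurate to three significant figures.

T₃ ≈ 242 K

From PV = nRT: V₁ = nRT₁/P₁ = 21.21 L.
P constant ⇒ V ∝ T: P₂ = P₁; V₂ = V₁·(T₂/T₁) = 53.19 L.
V constant ⇒ P ∝ T: V₃ = V₂; T₃ = T₂·(P₃/P₂) = 242.4 K.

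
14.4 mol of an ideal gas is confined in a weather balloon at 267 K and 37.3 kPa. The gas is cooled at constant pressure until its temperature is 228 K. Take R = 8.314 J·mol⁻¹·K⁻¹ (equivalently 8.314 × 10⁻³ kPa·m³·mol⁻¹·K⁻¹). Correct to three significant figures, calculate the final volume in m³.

V₂ ≈ 0.732 m³

From PV = nRT: V₁ = nRT₁/P₁ = 0.8570 m³.
Isobaric, so V/T is constant: P₂ = P₁; V₂ = V₁·(T₂/T₁) = 0.7318 m³.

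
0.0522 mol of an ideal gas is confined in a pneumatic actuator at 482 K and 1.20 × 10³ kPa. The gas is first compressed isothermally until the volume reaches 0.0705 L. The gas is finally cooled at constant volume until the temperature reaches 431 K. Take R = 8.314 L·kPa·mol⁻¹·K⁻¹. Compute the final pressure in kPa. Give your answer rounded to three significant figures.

P₃ ≈ 2.65e+03 kPa

From PV = nRT: V₁ = nRT₁/P₁ = 0.1743 L.
Isothermal, so P V is constant: T₂ = T₁; P₂ = P₁·(V₁/V₂) = 2967 kPa.
V constant ⇒ P ∝ T: V₃ = V₂; P₃ = P₂·(T₃/T₂) = 2653 kPa.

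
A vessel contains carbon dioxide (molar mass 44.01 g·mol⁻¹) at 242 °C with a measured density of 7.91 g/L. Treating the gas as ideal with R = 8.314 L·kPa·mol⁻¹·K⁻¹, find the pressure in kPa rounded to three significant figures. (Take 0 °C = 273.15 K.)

P ≈ 770 kPa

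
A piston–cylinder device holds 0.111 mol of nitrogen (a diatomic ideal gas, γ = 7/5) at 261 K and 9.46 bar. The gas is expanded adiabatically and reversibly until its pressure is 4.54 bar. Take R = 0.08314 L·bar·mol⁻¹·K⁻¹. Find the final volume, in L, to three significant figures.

From PV = nRT: V₁ = nRT₁/P₁ = 0.2546 L.
Adiabatic (γ = 7/5), T V^(γ−1) and P V^γ constant: T₂ = T₁·(P₂/P₁)^((γ−1)/γ) = 211.6 K; V₂ = V₁·(P₁/P₂)^(1/γ) = 0.4302 L.

V₂ ≈ 0.430 L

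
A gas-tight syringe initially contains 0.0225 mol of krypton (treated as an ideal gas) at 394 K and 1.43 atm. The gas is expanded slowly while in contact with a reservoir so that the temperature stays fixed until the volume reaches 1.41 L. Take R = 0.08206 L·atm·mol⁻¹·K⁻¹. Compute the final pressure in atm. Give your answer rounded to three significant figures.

From PV = nRT: V₁ = nRT₁/P₁ = 0.5087 L.
Isothermal, so P V is constant: T₂ = T₁; P₂ = P₁·(V₁/V₂) = 0.5159 atm.

P₂ ≈ 0.516 atm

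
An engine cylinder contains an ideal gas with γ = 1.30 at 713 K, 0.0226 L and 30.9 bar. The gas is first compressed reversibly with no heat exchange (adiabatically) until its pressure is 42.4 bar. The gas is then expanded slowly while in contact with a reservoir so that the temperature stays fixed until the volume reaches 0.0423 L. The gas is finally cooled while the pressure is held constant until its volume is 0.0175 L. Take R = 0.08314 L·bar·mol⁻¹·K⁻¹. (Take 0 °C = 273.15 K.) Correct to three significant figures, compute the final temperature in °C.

T₄ ≈ 44.2 °C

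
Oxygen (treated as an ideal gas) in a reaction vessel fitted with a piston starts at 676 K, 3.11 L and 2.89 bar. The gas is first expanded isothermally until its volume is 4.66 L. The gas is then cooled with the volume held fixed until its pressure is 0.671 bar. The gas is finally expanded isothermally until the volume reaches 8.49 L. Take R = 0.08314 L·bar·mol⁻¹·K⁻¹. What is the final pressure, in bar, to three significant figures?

P₄ ≈ 0.368 bar

Isothermal, so P V is constant: T₂ = T₁; P₂ = P₁·(V₁/V₂) = 1.929 bar.
V constant ⇒ P ∝ T: V₃ = V₂; T₃ = T₂·(P₃/P₂) = 235.2 K.
T constant ⇒ Boyle's law P V = const: T₄ = T₃; P₄ = P₃·(V₃/V₄) = 0.3683 bar.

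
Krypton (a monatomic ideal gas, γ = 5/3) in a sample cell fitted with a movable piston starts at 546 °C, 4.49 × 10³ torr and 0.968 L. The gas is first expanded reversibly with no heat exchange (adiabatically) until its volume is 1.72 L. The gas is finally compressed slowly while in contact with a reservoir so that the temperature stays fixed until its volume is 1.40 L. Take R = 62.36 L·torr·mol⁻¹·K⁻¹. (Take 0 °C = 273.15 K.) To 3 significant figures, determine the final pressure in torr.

Convert: T₁ = 819.1 K.
Adiabatic (γ = 5/3), T V^(γ−1) and P V^γ constant: T₂ = T₁·(V₁/V₂)^(γ−1) = 558.4 K; P₂ = P₁·(V₁/V₂)^γ = 1722 torr.
Isothermal, so P V is constant: T₃ = T₂; P₃ = P₂·(V₂/V₃) = 2116 torr.

P₃ ≈ 2.12e+03 torr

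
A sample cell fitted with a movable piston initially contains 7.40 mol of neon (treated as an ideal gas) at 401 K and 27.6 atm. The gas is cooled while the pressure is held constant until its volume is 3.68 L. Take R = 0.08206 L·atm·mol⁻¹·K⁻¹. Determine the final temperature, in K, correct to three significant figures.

T₂ ≈ 167 K

From PV = nRT: V₁ = nRT₁/P₁ = 8.823 L.
P constant ⇒ V ∝ T: P₂ = P₁; T₂ = T₁·(V₂/V₁) = 167.3 K.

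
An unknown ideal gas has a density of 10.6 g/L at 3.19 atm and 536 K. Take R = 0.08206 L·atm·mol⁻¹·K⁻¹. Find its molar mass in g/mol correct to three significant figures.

ρ = PM/(RT) ⇒ M = ρRT/P = (10.6 × 0.08206 × 536.0) / 3.19

M ≈ 146 g/mol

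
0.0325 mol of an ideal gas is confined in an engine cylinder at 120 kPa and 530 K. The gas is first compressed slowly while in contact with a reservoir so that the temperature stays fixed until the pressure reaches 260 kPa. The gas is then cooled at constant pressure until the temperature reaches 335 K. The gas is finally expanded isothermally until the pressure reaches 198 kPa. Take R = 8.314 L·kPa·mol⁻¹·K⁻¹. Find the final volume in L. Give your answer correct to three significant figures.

V₄ ≈ 0.457 L

From PV = nRT: V₁ = nRT₁/P₁ = 1.193 L.
Isothermal, so P V is constant: T₂ = T₁; V₂ = V₁·(P₁/P₂) = 0.5508 L.
Isobaric, so V/T is constant: P₃ = P₂; V₃ = V₂·(T₃/T₂) = 0.3481 L.
T constant ⇒ Boyle's law P V = const: T₄ = T₃; V₄ = V₃·(P₃/P₄) = 0.4572 L.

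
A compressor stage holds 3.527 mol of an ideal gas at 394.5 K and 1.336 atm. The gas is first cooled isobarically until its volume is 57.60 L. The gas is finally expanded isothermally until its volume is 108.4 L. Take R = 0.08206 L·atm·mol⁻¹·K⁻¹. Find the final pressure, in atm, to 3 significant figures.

From PV = nRT: V₁ = nRT₁/P₁ = 85.46 L.
Isobaric, so V/T is constant: P₂ = P₁; T₂ = T₁·(V₂/V₁) = 265.9 K.
Isothermal, so P V is constant: T₃ = T₂; P₃ = P₂·(V₂/V₃) = 0.7099 atm.

P₃ ≈ 0.710 atm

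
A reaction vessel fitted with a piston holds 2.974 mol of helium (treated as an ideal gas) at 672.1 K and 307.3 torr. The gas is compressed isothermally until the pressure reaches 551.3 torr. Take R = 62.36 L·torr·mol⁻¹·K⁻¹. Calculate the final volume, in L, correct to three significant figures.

From PV = nRT: V₁ = nRT₁/P₁ = 405.6 L.
T constant ⇒ Boyle's law P V = const: T₂ = T₁; V₂ = V₁·(P₁/P₂) = 226.1 L.

V₂ ≈ 226 L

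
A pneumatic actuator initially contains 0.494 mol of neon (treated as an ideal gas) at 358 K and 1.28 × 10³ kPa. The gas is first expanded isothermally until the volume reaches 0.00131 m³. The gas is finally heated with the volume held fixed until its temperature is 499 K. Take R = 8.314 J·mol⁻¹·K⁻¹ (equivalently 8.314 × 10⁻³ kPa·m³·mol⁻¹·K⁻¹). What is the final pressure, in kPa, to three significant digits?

P₃ ≈ 1.56e+03 kPa

From PV = nRT: V₁ = nRT₁/P₁ = 0.001149 m³.
T constant ⇒ Boyle's law P V = const: T₂ = T₁; P₂ = P₁·(V₁/V₂) = 1122 kPa.
V constant ⇒ P ∝ T: V₃ = V₂; P₃ = P₂·(T₃/T₂) = 1564 kPa.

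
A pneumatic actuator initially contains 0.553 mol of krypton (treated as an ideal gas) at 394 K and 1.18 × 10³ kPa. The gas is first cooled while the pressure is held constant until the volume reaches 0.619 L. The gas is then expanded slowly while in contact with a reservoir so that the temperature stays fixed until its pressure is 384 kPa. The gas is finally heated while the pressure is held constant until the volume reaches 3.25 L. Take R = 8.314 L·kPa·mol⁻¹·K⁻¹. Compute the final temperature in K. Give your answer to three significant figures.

T₄ ≈ 271 K

From PV = nRT: V₁ = nRT₁/P₁ = 1.535 L.
P constant ⇒ V ∝ T: P₂ = P₁; T₂ = T₁·(V₂/V₁) = 158.9 K.
T constant ⇒ Boyle's law P V = const: T₃ = T₂; V₃ = V₂·(P₂/P₃) = 1.902 L.
P constant ⇒ V ∝ T: P₄ = P₃; T₄ = T₃·(V₄/V₃) = 271.4 K.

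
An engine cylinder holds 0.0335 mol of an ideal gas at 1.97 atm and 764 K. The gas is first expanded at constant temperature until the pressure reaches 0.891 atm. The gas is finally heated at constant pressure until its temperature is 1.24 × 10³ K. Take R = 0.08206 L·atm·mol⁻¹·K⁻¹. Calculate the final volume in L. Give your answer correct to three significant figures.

V₃ ≈ 3.83 L

From PV = nRT: V₁ = nRT₁/P₁ = 1.066 L.
Isothermal, so P V is constant: T₂ = T₁; V₂ = V₁·(P₁/P₂) = 2.357 L.
P constant ⇒ V ∝ T: P₃ = P₂; V₃ = V₂·(T₃/T₂) = 3.826 L.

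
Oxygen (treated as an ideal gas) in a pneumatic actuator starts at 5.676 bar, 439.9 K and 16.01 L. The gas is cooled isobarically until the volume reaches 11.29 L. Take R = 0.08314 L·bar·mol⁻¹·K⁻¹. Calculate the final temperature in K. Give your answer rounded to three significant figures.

T₂ ≈ 310 K

P constant ⇒ V ∝ T: P₂ = P₁; T₂ = T₁·(V₂/V₁) = 310.2 K.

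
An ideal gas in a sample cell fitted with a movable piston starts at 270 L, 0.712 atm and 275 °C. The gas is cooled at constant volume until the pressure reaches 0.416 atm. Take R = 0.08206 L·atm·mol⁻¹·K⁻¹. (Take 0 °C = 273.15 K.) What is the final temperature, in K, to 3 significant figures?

T₂ ≈ 320 K

Convert: T₁ = 548.1 K.
V constant ⇒ P ∝ T: V₂ = V₁; T₂ = T₁·(P₂/P₁) = 320.3 K.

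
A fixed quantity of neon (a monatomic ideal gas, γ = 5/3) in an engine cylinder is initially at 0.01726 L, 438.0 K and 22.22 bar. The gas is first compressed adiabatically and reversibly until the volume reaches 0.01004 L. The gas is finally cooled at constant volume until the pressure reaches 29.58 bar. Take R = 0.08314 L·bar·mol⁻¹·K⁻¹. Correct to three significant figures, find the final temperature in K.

T₃ ≈ 339 K

Adiabatic (γ = 5/3), T V^(γ−1) and P V^γ constant: T₂ = T₁·(V₁/V₂)^(γ−1) = 628.6 K; P₂ = P₁·(V₁/V₂)^γ = 54.82 bar.
V constant ⇒ P ∝ T: V₃ = V₂; T₃ = T₂·(P₃/P₂) = 339.2 K.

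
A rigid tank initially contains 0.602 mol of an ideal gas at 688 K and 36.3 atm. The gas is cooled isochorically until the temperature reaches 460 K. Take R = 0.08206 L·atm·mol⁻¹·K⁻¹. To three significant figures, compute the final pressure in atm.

P₂ ≈ 24.3 atm

From PV = nRT: V₁ = nRT₁/P₁ = 0.9363 L.
V constant ⇒ P ∝ T: V₂ = V₁; P₂ = P₁·(T₂/T₁) = 24.27 atm.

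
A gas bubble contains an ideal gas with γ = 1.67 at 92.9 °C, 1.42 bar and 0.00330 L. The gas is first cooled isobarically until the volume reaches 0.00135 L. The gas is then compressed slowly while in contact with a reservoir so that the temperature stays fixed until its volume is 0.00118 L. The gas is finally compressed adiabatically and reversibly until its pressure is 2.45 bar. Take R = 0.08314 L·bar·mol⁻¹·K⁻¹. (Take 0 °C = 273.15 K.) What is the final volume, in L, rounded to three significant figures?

V₄ ≈ 0.000923 L

Convert: T₁ = 366.0 K.
Isobaric, so V/T is constant: P₂ = P₁; T₂ = T₁·(V₂/V₁) = 149.7 K.
T constant ⇒ Boyle's law P V = const: T₃ = T₂; P₃ = P₂·(V₂/V₃) = 1.625 bar.
Reversible adiabatic, γ = 1.67: T₄ = T₃·(P₄/P₃)^((γ−1)/γ) = 176.6 K; V₄ = V₃·(P₃/P₄)^(1/γ) = 0.0009227 L.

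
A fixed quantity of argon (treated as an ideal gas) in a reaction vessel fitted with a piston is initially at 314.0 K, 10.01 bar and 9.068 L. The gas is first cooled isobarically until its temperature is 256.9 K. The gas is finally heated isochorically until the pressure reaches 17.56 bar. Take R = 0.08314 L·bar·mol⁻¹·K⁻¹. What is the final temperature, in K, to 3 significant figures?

T₃ ≈ 451 K

Isobaric, so V/T is constant: P₂ = P₁; V₂ = V₁·(T₂/T₁) = 7.419 L.
V constant ⇒ P ∝ T: V₃ = V₂; T₃ = T₂·(P₃/P₂) = 450.7 K.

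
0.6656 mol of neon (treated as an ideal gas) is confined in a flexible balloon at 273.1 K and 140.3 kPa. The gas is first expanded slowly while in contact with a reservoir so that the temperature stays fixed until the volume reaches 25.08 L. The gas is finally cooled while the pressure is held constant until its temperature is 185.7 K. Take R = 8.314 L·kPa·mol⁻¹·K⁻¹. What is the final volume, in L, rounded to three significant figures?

V₃ ≈ 17.1 L

From PV = nRT: V₁ = nRT₁/P₁ = 10.77 L.
T constant ⇒ Boyle's law P V = const: T₂ = T₁; P₂ = P₁·(V₁/V₂) = 60.26 kPa.
Isobaric, so V/T is constant: P₃ = P₂; V₃ = V₂·(T₃/T₂) = 17.05 L.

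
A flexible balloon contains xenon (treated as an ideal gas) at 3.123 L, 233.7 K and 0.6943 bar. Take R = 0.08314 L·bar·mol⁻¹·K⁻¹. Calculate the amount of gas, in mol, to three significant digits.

n ≈ 0.112 mol

PV = nRT ⇒ n = PV/(RT) = (0.6943 × 3.123) / (0.08314 × 233.7)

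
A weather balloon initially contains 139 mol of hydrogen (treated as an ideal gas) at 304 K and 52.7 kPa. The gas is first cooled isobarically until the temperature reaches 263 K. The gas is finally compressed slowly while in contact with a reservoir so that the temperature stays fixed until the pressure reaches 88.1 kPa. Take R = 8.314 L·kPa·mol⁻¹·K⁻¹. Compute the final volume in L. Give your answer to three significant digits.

V₃ ≈ 3.45e+03 L

From PV = nRT: V₁ = nRT₁/P₁ = 6666 L.
P constant ⇒ V ∝ T: P₂ = P₁; V₂ = V₁·(T₂/T₁) = 5767 L.
T constant ⇒ Boyle's law P V = const: T₃ = T₂; V₃ = V₂·(P₂/P₃) = 3450 L.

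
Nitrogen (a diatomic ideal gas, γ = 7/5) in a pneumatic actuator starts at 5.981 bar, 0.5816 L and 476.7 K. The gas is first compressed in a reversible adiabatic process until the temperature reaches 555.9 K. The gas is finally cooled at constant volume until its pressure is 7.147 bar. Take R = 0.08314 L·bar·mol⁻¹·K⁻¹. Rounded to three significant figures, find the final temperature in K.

T₃ ≈ 388 K

Adiabatic (γ = 7/5), T V^(γ−1) and P V^γ constant: P₂ = P₁·(T₂/T₁)^(γ/(γ−1)) = 10.24 bar; V₂ = V₁·(T₁/T₂)^(1/(γ−1)) = 0.3960 L.
V constant ⇒ P ∝ T: V₃ = V₂; T₃ = T₂·(P₃/P₂) = 387.9 K.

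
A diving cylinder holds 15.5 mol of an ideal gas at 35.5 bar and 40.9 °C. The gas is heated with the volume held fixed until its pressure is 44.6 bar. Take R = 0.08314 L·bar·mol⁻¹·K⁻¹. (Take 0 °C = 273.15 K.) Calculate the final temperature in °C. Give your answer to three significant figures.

T₂ ≈ 121 °C

Convert: T₁ = 314.0 K.
From PV = nRT: V₁ = nRT₁/P₁ = 11.40 L.
Isochoric, so P/T is constant: V₂ = V₁; T₂ = T₁·(P₂/P₁) = 394.6 K.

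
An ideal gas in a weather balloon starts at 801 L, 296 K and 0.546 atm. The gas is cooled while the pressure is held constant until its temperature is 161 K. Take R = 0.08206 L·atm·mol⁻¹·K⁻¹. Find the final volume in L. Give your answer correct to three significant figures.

P constant ⇒ V ∝ T: P₂ = P₁; V₂ = V₁·(T₂/T₁) = 435.7 L.

V₂ ≈ 436 L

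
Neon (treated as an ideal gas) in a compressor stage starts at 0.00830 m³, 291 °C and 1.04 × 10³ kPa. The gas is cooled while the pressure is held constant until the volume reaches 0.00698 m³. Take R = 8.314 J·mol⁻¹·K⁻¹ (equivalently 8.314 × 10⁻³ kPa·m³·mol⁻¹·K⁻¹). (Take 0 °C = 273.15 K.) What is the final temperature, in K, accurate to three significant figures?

Convert: T₁ = 564.1 K.
Isobaric, so V/T is constant: P₂ = P₁; T₂ = T₁·(V₂/V₁) = 474.4 K.

T₂ ≈ 474 K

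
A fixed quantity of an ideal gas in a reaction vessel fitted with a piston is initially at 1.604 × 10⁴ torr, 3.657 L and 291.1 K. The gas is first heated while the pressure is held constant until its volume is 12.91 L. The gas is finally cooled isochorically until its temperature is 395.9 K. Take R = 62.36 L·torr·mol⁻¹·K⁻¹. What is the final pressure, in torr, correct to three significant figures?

P₃ ≈ 6.18e+03 torr

P constant ⇒ V ∝ T: P₂ = P₁; T₂ = T₁·(V₂/V₁) = 1028 K.
Isochoric, so P/T is constant: V₃ = V₂; P₃ = P₂·(T₃/T₂) = 6179 torr.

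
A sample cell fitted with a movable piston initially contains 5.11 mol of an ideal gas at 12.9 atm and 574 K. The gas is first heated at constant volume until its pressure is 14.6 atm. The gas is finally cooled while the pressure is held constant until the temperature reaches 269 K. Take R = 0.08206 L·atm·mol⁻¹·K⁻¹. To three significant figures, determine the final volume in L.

From PV = nRT: V₁ = nRT₁/P₁ = 18.66 L.
Isochoric, so P/T is constant: V₂ = V₁; T₂ = T₁·(P₂/P₁) = 649.6 K.
P constant ⇒ V ∝ T: P₃ = P₂; V₃ = V₂·(T₃/T₂) = 7.726 L.

V₃ ≈ 7.73 L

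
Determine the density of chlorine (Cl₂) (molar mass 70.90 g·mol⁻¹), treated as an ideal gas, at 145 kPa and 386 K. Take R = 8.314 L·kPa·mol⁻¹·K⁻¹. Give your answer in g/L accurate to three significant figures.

ρ ≈ 3.20 g/L

ρ = PM/(RT) = (145 × 70.90) / (8.314 × 386.0)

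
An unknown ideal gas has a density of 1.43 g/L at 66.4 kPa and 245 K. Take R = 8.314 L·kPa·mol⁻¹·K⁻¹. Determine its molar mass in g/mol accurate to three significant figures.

ρ = PM/(RT) ⇒ M = ρRT/P = (1.43 × 8.314 × 245.0) / 66.4

M ≈ 43.9 g/mol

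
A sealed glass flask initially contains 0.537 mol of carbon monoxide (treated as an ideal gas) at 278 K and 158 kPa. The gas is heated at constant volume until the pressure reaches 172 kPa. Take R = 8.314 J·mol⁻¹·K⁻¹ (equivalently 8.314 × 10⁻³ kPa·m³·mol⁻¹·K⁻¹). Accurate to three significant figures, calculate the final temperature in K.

T₂ ≈ 303 K

From PV = nRT: V₁ = nRT₁/P₁ = 0.007855 m³.
V constant ⇒ P ∝ T: V₂ = V₁; T₂ = T₁·(P₂/P₁) = 302.6 K.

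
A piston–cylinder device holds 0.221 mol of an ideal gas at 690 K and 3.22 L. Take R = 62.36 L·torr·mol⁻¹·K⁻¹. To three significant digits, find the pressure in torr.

PV = nRT ⇒ P = nRT/V = (0.221 × 62.36 × 690) / 3.22

P ≈ 2.95e+03 torr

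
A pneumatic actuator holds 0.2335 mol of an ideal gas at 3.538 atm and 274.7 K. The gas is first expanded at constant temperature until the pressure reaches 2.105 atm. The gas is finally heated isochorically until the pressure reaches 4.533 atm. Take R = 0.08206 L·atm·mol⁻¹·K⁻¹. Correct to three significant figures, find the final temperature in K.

From PV = nRT: V₁ = nRT₁/P₁ = 1.488 L.
T constant ⇒ Boyle's law P V = const: T₂ = T₁; V₂ = V₁·(P₁/P₂) = 2.500 L.
V constant ⇒ P ∝ T: V₃ = V₂; T₃ = T₂·(P₃/P₂) = 591.6 K.

T₃ ≈ 592 K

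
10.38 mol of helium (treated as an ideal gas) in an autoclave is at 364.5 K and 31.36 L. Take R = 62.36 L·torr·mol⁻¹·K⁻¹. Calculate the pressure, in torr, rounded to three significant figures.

P ≈ 7.52e+03 torr

PV = nRT ⇒ P = nRT/V = (10.38 × 62.36 × 364.5) / 31.36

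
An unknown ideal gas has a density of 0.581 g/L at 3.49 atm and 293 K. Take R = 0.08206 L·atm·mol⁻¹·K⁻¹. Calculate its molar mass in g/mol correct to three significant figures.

M ≈ 4.00 g/mol

ρ = PM/(RT) ⇒ M = ρRT/P = (0.581 × 0.08206 × 293.0) / 3.49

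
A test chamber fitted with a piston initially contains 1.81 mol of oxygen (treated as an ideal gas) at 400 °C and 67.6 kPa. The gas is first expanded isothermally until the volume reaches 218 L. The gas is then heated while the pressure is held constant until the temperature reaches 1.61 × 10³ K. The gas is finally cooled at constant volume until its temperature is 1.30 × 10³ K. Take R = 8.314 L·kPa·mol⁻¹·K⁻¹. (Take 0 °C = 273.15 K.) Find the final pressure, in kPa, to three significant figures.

Convert: T₁ = 673.1 K.
From PV = nRT: V₁ = nRT₁/P₁ = 149.8 L.
T constant ⇒ Boyle's law P V = const: T₂ = T₁; P₂ = P₁·(V₁/V₂) = 46.47 kPa.
P constant ⇒ V ∝ T: P₃ = P₂; V₃ = V₂·(T₃/T₂) = 521.4 L.
Isochoric, so P/T is constant: V₄ = V₃; P₄ = P₃·(T₄/T₃) = 37.52 kPa.

P₄ ≈ 37.5 kPa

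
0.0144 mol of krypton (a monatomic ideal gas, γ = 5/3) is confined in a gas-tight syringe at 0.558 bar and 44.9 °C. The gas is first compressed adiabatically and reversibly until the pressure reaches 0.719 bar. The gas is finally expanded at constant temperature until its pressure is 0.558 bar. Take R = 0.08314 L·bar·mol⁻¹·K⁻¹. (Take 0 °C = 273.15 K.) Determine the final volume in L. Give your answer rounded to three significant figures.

Convert: T₁ = 318.0 K.
From PV = nRT: V₁ = nRT₁/P₁ = 0.6824 L.
Reversible adiabatic, γ = 5/3: T₂ = T₁·(P₂/P₁)^((γ−1)/γ) = 352.0 K; V₂ = V₁·(P₁/P₂)^(1/γ) = 0.5861 L.
Isothermal, so P V is constant: T₃ = T₂; V₃ = V₂·(P₂/P₃) = 0.7552 L.

V₃ ≈ 0.755 L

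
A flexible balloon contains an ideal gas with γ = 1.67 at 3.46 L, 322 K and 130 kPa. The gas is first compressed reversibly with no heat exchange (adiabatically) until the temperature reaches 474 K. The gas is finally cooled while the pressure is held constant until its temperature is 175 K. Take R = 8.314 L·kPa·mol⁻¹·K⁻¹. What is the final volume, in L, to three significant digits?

Reversible adiabatic, γ = 1.67: P₂ = P₁·(T₂/T₁)^(γ/(γ−1)) = 340.8 kPa; V₂ = V₁·(T₁/T₂)^(1/(γ−1)) = 1.943 L.
Isobaric, so V/T is constant: P₃ = P₂; V₃ = V₂·(T₃/T₂) = 0.7173 L.

V₃ ≈ 0.717 L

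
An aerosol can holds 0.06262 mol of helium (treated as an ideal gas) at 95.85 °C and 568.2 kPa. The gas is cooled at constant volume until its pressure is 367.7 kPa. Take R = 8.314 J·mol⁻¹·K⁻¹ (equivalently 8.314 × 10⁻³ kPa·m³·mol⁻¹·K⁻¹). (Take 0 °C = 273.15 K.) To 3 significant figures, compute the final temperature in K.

T₂ ≈ 239 K

Convert: T₁ = 369.0 K.
From PV = nRT: V₁ = nRT₁/P₁ = 0.0003381 m³.
Isochoric, so P/T is constant: V₂ = V₁; T₂ = T₁·(P₂/P₁) = 238.8 K.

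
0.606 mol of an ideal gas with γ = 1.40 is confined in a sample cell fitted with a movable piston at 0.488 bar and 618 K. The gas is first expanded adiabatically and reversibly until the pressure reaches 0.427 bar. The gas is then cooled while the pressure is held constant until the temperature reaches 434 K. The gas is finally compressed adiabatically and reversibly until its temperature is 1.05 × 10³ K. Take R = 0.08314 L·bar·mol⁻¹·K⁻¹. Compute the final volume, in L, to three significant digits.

V₄ ≈ 5.62 L

From PV = nRT: V₁ = nRT₁/P₁ = 63.80 L.
Reversible adiabatic, γ = 1.40: T₂ = T₁·(P₂/P₁)^((γ−1)/γ) = 594.9 K; V₂ = V₁·(P₁/P₂)^(1/γ) = 70.19 L.
P constant ⇒ V ∝ T: P₃ = P₂; V₃ = V₂·(T₃/T₂) = 51.21 L.
Adiabatic (γ = 1.40), T V^(γ−1) and P V^γ constant: P₄ = P₃·(T₄/T₃)^(γ/(γ−1)) = 9.405 bar; V₄ = V₃·(T₃/T₄)^(1/(γ−1)) = 5.625 L.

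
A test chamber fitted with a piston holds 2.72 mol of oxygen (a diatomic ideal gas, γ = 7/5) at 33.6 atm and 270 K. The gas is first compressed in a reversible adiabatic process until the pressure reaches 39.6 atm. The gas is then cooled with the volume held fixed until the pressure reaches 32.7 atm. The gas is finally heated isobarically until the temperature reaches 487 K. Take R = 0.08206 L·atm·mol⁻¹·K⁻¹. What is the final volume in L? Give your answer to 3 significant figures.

V₄ ≈ 3.32 L

From PV = nRT: V₁ = nRT₁/P₁ = 1.794 L.
Reversible adiabatic, γ = 7/5: T₂ = T₁·(P₂/P₁)^((γ−1)/γ) = 283.0 K; V₂ = V₁·(P₁/P₂)^(1/γ) = 1.595 L.
Isochoric, so P/T is constant: V₃ = V₂; T₃ = T₂·(P₃/P₂) = 233.7 K.
P constant ⇒ V ∝ T: P₄ = P₃; V₄ = V₃·(T₄/T₃) = 3.324 L.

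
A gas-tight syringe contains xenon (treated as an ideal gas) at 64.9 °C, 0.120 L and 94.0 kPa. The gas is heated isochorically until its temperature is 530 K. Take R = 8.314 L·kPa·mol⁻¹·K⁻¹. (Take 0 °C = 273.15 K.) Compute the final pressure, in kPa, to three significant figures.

P₂ ≈ 147 kPa

Convert: T₁ = 338.0 K.
Isochoric, so P/T is constant: V₂ = V₁; P₂ = P₁·(T₂/T₁) = 147.4 kPa.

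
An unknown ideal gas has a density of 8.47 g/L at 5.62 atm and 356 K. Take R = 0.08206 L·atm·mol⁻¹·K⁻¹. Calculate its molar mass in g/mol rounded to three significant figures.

ρ = PM/(RT) ⇒ M = ρRT/P = (8.47 × 0.08206 × 356.0) / 5.62

M ≈ 44.0 g/mol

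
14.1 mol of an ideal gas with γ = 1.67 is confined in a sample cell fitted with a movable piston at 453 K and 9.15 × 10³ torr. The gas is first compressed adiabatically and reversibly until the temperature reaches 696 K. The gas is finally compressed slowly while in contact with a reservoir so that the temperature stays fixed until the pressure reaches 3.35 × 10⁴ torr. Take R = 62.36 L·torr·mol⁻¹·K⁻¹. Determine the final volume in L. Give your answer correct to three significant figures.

From PV = nRT: V₁ = nRT₁/P₁ = 43.53 L.
Adiabatic (γ = 1.67), T V^(γ−1) and P V^γ constant: P₂ = P₁·(T₂/T₁)^(γ/(γ−1)) = 2.669e+04 torr; V₂ = V₁·(T₁/T₂)^(1/(γ−1)) = 22.93 L.
T constant ⇒ Boyle's law P V = const: T₃ = T₂; V₃ = V₂·(P₂/P₃) = 18.27 L.

V₃ ≈ 18.3 L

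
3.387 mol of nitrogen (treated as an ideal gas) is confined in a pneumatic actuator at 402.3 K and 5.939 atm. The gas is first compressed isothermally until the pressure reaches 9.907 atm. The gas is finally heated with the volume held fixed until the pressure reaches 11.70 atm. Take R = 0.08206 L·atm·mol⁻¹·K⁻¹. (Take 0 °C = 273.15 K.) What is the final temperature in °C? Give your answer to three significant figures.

T₃ ≈ 202 °C

From PV = nRT: V₁ = nRT₁/P₁ = 18.83 L.
T constant ⇒ Boyle's law P V = const: T₂ = T₁; V₂ = V₁·(P₁/P₂) = 11.29 L.
Isochoric, so P/T is constant: V₃ = V₂; T₃ = T₂·(P₃/P₂) = 475.1 K.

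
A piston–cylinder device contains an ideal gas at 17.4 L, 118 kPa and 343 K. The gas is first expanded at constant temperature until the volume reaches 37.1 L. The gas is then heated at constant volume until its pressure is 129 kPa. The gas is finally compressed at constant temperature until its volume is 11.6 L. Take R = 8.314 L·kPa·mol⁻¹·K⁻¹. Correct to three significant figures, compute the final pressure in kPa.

P₄ ≈ 413 kPa

T constant ⇒ Boyle's law P V = const: T₂ = T₁; P₂ = P₁·(V₁/V₂) = 55.34 kPa.
Isochoric, so P/T is constant: V₃ = V₂; T₃ = T₂·(P₃/P₂) = 799.5 K.
Isothermal, so P V is constant: T₄ = T₃; P₄ = P₃·(V₃/V₄) = 412.6 kPa.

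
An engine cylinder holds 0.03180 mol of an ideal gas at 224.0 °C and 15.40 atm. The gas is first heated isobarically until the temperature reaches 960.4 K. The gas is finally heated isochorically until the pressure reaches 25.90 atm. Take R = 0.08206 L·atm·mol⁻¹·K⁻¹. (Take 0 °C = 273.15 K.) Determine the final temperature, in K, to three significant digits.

Convert: T₁ = 497.1 K.
From PV = nRT: V₁ = nRT₁/P₁ = 0.08424 L.
Isobaric, so V/T is constant: P₂ = P₁; V₂ = V₁·(T₂/T₁) = 0.1627 L.
Isochoric, so P/T is constant: V₃ = V₂; T₃ = T₂·(P₃/P₂) = 1615 K.

T₃ ≈ 1.62e+03 K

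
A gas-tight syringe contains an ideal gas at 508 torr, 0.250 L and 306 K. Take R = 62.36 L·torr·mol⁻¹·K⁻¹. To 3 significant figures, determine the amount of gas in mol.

n ≈ 0.00666 mol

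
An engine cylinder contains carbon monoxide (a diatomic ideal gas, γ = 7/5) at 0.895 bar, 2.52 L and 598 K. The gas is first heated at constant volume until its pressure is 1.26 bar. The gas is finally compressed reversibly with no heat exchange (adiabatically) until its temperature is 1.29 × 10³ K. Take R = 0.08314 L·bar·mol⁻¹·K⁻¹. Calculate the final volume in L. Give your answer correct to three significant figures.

V₃ ≈ 0.867 L

Isochoric, so P/T is constant: V₂ = V₁; T₂ = T₁·(P₂/P₁) = 841.9 K.
Reversible adiabatic, γ = 7/5: P₃ = P₂·(T₃/T₂)^(γ/(γ−1)) = 5.611 bar; V₃ = V₂·(T₂/T₃)^(1/(γ−1)) = 0.8671 L.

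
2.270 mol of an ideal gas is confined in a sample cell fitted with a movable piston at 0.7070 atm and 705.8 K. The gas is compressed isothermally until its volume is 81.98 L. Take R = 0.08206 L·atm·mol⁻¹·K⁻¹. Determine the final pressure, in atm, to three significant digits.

From PV = nRT: V₁ = nRT₁/P₁ = 186.0 L.
Isothermal, so P V is constant: T₂ = T₁; P₂ = P₁·(V₁/V₂) = 1.604 atm.

P₂ ≈ 1.60 atm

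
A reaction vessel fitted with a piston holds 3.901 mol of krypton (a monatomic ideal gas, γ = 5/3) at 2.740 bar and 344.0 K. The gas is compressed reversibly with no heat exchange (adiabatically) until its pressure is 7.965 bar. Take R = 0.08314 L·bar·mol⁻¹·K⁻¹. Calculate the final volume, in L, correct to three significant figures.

V₂ ≈ 21.5 L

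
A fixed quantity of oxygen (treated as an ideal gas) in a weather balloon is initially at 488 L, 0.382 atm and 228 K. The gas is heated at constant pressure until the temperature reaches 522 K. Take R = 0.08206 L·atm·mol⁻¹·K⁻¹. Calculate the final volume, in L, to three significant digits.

P constant ⇒ V ∝ T: P₂ = P₁; V₂ = V₁·(T₂/T₁) = 1117 L.

V₂ ≈ 1.12e+03 L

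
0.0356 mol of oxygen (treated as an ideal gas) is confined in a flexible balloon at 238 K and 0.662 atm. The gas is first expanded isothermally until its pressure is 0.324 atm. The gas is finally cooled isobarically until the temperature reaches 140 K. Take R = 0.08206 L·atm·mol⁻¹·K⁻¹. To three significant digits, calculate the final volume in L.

From PV = nRT: V₁ = nRT₁/P₁ = 1.050 L.
Isothermal, so P V is constant: T₂ = T₁; V₂ = V₁·(P₁/P₂) = 2.146 L.
P constant ⇒ V ∝ T: P₃ = P₂; V₃ = V₂·(T₃/T₂) = 1.262 L.

V₃ ≈ 1.26 L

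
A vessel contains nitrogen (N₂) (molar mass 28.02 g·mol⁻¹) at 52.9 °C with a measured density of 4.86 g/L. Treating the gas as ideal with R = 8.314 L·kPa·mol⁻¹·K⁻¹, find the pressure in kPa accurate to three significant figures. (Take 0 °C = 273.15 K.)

P ≈ 470 kPa

ρ = PM/(RT) ⇒ P = ρRT/M = (4.86 × 8.314 × 326.0) / 28.02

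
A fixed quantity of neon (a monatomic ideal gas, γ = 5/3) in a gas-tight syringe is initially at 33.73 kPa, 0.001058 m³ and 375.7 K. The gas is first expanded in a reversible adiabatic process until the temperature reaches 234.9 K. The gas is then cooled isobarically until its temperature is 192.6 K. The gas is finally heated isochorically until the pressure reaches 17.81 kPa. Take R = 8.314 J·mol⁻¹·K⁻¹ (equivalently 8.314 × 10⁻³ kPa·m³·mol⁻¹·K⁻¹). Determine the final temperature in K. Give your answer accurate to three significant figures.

T₄ ≈ 329 K

Reversible adiabatic, γ = 5/3: P₂ = P₁·(T₂/T₁)^(γ/(γ−1)) = 10.43 kPa; V₂ = V₁·(T₁/T₂)^(1/(γ−1)) = 0.002140 m³.
P constant ⇒ V ∝ T: P₃ = P₂; V₃ = V₂·(T₃/T₂) = 0.001755 m³.
V constant ⇒ P ∝ T: V₄ = V₃; T₄ = T₃·(P₄/P₃) = 329.0 K.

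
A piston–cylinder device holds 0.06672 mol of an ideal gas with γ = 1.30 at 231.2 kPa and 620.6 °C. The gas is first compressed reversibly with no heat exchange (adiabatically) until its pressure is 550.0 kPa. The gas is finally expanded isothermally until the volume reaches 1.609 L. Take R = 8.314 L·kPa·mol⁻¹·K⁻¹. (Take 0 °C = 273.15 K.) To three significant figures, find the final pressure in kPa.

Convert: T₁ = 893.8 K.
From PV = nRT: V₁ = nRT₁/P₁ = 2.144 L.
Reversible adiabatic, γ = 1.30: T₂ = T₁·(P₂/P₁)^((γ−1)/γ) = 1092 K; V₂ = V₁·(P₁/P₂)^(1/γ) = 1.101 L.
Isothermal, so P V is constant: T₃ = T₂; P₃ = P₂·(V₂/V₃) = 376.3 kPa.

P₃ ≈ 376 kPa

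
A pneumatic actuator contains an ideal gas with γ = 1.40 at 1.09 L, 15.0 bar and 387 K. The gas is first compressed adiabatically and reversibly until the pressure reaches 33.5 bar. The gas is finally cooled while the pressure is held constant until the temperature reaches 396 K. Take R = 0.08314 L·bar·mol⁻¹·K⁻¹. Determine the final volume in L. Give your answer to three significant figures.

Reversible adiabatic, γ = 1.40: T₂ = T₁·(P₂/P₁)^((γ−1)/γ) = 486.9 K; V₂ = V₁·(P₁/P₂)^(1/γ) = 0.6140 L.
P constant ⇒ V ∝ T: P₃ = P₂; V₃ = V₂·(T₃/T₂) = 0.4994 L.

V₃ ≈ 0.499 L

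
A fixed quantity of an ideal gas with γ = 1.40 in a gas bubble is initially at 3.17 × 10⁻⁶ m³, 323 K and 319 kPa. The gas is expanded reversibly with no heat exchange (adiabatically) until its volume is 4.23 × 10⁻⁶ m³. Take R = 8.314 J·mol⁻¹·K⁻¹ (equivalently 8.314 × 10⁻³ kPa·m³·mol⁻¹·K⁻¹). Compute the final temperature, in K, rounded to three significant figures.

Adiabatic (γ = 1.40), T V^(γ−1) and P V^γ constant: T₂ = T₁·(V₁/V₂)^(γ−1) = 287.8 K; P₂ = P₁·(V₁/V₂)^γ = 213.0 kPa.

T₂ ≈ 288 K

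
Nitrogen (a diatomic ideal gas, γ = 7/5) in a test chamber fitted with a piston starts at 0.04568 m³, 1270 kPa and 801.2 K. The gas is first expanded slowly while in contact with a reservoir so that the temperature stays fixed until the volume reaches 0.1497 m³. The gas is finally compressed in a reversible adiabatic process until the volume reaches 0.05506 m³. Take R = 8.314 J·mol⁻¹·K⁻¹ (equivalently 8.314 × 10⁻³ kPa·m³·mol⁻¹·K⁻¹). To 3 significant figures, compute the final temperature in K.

T₃ ≈ 1.20e+03 K

Isothermal, so P V is constant: T₂ = T₁; P₂ = P₁·(V₁/V₂) = 387.5 kPa.
Reversible adiabatic, γ = 7/5: T₃ = T₂·(V₂/V₃)^(γ−1) = 1195 K; P₃ = P₂·(V₂/V₃)^γ = 1572 kPa.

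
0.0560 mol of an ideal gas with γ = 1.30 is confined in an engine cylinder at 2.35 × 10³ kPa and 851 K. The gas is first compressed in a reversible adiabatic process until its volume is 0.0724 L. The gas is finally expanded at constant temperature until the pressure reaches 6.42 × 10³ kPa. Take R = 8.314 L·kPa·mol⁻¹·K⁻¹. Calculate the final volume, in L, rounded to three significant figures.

V₃ ≈ 0.0795 L

From PV = nRT: V₁ = nRT₁/P₁ = 0.1686 L.
Adiabatic (γ = 1.30), T V^(γ−1) and P V^γ constant: T₂ = T₁·(V₁/V₂)^(γ−1) = 1097 K; P₂ = P₁·(V₁/V₂)^γ = 7052 kPa.
Isothermal, so P V is constant: T₃ = T₂; V₃ = V₂·(P₂/P₃) = 0.07953 L.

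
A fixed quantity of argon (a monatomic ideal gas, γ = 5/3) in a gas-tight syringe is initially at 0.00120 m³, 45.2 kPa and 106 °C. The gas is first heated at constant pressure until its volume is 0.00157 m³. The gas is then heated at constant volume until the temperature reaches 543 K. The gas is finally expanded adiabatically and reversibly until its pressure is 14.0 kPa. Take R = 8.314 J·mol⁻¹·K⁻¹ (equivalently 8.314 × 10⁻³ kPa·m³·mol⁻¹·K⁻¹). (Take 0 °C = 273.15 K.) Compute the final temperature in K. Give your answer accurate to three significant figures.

T₄ ≈ 328 K

Convert: T₁ = 379.1 K.
Isobaric, so V/T is constant: P₂ = P₁; T₂ = T₁·(V₂/V₁) = 496.1 K.
V constant ⇒ P ∝ T: V₃ = V₂; P₃ = P₂·(T₃/T₂) = 49.48 kPa.
Adiabatic (γ = 5/3), T V^(γ−1) and P V^γ constant: T₄ = T₃·(P₄/P₃)^((γ−1)/γ) = 327.7 K; V₄ = V₃·(P₃/P₄)^(1/γ) = 0.003349 m³.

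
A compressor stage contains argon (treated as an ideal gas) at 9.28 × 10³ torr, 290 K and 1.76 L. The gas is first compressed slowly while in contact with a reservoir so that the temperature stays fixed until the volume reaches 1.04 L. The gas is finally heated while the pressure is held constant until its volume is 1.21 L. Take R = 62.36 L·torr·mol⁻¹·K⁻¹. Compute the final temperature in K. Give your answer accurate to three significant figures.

T₃ ≈ 337 K

T constant ⇒ Boyle's law P V = const: T₂ = T₁; P₂ = P₁·(V₁/V₂) = 1.570e+04 torr.
P constant ⇒ V ∝ T: P₃ = P₂; T₃ = T₂·(V₃/V₂) = 337.4 K.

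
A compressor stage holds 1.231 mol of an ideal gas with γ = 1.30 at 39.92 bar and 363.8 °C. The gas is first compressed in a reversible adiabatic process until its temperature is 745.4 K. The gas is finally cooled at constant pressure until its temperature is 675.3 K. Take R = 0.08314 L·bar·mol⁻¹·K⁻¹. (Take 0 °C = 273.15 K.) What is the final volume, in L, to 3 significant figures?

V₃ ≈ 0.876 L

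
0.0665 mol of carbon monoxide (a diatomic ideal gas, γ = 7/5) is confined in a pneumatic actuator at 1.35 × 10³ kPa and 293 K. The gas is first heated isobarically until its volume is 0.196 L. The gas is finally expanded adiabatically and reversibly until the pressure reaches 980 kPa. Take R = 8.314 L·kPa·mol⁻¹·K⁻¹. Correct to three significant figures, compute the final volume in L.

V₃ ≈ 0.246 L

From PV = nRT: V₁ = nRT₁/P₁ = 0.1200 L.
Isobaric, so V/T is constant: P₂ = P₁; T₂ = T₁·(V₂/V₁) = 478.6 K.
Reversible adiabatic, γ = 7/5: T₃ = T₂·(P₃/P₂)^((γ−1)/γ) = 436.7 K; V₃ = V₂·(P₂/P₃)^(1/γ) = 0.2464 L.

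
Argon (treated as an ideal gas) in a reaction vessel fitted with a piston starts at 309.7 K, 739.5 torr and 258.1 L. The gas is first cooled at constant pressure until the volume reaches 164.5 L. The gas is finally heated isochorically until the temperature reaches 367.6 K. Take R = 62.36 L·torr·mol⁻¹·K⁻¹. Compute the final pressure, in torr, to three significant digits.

Isobaric, so V/T is constant: P₂ = P₁; T₂ = T₁·(V₂/V₁) = 197.4 K.
Isochoric, so P/T is constant: V₃ = V₂; P₃ = P₂·(T₃/T₂) = 1377 torr.

P₃ ≈ 1.38e+03 torr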